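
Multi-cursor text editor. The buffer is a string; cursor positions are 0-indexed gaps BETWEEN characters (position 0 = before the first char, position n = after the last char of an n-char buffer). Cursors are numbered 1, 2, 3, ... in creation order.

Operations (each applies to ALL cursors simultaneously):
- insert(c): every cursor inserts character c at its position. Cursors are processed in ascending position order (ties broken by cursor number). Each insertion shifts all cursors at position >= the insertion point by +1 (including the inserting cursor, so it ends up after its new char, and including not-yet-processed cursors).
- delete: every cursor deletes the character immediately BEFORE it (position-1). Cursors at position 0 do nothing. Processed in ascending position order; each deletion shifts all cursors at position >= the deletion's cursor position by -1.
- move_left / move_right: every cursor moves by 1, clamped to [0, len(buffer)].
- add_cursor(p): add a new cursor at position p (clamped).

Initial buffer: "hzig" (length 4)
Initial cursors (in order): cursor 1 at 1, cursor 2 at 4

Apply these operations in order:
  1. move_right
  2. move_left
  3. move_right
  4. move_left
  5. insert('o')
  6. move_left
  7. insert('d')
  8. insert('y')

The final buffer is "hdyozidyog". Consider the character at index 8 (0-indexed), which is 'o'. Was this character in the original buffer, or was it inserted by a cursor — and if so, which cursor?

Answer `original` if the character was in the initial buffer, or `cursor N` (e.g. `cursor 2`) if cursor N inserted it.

After op 1 (move_right): buffer="hzig" (len 4), cursors c1@2 c2@4, authorship ....
After op 2 (move_left): buffer="hzig" (len 4), cursors c1@1 c2@3, authorship ....
After op 3 (move_right): buffer="hzig" (len 4), cursors c1@2 c2@4, authorship ....
After op 4 (move_left): buffer="hzig" (len 4), cursors c1@1 c2@3, authorship ....
After op 5 (insert('o')): buffer="hoziog" (len 6), cursors c1@2 c2@5, authorship .1..2.
After op 6 (move_left): buffer="hoziog" (len 6), cursors c1@1 c2@4, authorship .1..2.
After op 7 (insert('d')): buffer="hdozidog" (len 8), cursors c1@2 c2@6, authorship .11..22.
After op 8 (insert('y')): buffer="hdyozidyog" (len 10), cursors c1@3 c2@8, authorship .111..222.
Authorship (.=original, N=cursor N): . 1 1 1 . . 2 2 2 .
Index 8: author = 2

Answer: cursor 2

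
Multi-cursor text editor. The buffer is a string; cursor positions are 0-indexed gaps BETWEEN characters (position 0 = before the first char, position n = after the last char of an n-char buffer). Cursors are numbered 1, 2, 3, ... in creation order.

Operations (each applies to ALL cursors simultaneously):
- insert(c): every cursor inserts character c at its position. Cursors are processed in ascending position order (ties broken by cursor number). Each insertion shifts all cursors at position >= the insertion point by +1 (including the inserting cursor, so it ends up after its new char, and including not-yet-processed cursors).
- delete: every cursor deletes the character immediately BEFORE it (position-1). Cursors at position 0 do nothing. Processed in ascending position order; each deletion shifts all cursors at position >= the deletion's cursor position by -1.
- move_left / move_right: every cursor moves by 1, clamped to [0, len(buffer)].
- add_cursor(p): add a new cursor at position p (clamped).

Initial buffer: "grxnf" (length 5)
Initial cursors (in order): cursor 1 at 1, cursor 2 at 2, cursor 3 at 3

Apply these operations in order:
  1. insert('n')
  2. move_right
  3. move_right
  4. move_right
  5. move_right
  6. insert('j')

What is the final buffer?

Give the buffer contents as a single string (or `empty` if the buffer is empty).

Answer: gnrnxnjnfjj

Derivation:
After op 1 (insert('n')): buffer="gnrnxnnf" (len 8), cursors c1@2 c2@4 c3@6, authorship .1.2.3..
After op 2 (move_right): buffer="gnrnxnnf" (len 8), cursors c1@3 c2@5 c3@7, authorship .1.2.3..
After op 3 (move_right): buffer="gnrnxnnf" (len 8), cursors c1@4 c2@6 c3@8, authorship .1.2.3..
After op 4 (move_right): buffer="gnrnxnnf" (len 8), cursors c1@5 c2@7 c3@8, authorship .1.2.3..
After op 5 (move_right): buffer="gnrnxnnf" (len 8), cursors c1@6 c2@8 c3@8, authorship .1.2.3..
After op 6 (insert('j')): buffer="gnrnxnjnfjj" (len 11), cursors c1@7 c2@11 c3@11, authorship .1.2.31..23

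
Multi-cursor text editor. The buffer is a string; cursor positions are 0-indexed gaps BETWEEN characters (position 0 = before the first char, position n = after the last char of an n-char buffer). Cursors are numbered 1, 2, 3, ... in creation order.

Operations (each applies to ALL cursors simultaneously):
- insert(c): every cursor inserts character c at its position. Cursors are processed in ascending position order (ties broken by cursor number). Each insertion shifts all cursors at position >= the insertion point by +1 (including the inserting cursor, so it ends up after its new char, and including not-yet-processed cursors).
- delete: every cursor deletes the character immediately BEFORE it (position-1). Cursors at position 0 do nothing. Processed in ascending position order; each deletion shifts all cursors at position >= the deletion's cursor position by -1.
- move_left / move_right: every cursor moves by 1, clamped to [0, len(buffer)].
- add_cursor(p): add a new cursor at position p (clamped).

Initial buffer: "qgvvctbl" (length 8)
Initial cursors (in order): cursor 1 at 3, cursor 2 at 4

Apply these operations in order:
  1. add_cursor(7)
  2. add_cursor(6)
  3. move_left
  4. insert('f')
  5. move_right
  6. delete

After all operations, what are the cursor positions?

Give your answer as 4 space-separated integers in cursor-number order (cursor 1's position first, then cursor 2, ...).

Answer: 3 4 7 6

Derivation:
After op 1 (add_cursor(7)): buffer="qgvvctbl" (len 8), cursors c1@3 c2@4 c3@7, authorship ........
After op 2 (add_cursor(6)): buffer="qgvvctbl" (len 8), cursors c1@3 c2@4 c4@6 c3@7, authorship ........
After op 3 (move_left): buffer="qgvvctbl" (len 8), cursors c1@2 c2@3 c4@5 c3@6, authorship ........
After op 4 (insert('f')): buffer="qgfvfvcftfbl" (len 12), cursors c1@3 c2@5 c4@8 c3@10, authorship ..1.2..4.3..
After op 5 (move_right): buffer="qgfvfvcftfbl" (len 12), cursors c1@4 c2@6 c4@9 c3@11, authorship ..1.2..4.3..
After op 6 (delete): buffer="qgffcffl" (len 8), cursors c1@3 c2@4 c4@6 c3@7, authorship ..12.43.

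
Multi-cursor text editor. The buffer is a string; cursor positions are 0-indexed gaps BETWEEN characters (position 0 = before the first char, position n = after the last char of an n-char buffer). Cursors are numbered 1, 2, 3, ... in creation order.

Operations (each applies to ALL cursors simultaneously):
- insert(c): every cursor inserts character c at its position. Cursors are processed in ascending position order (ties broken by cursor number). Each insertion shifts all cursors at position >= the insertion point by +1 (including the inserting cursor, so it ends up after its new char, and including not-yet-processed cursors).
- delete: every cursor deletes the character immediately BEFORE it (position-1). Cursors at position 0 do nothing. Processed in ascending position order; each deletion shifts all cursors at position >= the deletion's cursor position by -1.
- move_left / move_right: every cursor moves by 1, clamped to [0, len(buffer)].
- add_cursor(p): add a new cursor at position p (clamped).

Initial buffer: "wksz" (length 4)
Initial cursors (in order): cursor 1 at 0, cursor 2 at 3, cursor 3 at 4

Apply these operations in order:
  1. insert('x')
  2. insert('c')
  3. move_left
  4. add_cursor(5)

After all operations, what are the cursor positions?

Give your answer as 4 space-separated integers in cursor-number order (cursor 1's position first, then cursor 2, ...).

Answer: 1 6 9 5

Derivation:
After op 1 (insert('x')): buffer="xwksxzx" (len 7), cursors c1@1 c2@5 c3@7, authorship 1...2.3
After op 2 (insert('c')): buffer="xcwksxczxc" (len 10), cursors c1@2 c2@7 c3@10, authorship 11...22.33
After op 3 (move_left): buffer="xcwksxczxc" (len 10), cursors c1@1 c2@6 c3@9, authorship 11...22.33
After op 4 (add_cursor(5)): buffer="xcwksxczxc" (len 10), cursors c1@1 c4@5 c2@6 c3@9, authorship 11...22.33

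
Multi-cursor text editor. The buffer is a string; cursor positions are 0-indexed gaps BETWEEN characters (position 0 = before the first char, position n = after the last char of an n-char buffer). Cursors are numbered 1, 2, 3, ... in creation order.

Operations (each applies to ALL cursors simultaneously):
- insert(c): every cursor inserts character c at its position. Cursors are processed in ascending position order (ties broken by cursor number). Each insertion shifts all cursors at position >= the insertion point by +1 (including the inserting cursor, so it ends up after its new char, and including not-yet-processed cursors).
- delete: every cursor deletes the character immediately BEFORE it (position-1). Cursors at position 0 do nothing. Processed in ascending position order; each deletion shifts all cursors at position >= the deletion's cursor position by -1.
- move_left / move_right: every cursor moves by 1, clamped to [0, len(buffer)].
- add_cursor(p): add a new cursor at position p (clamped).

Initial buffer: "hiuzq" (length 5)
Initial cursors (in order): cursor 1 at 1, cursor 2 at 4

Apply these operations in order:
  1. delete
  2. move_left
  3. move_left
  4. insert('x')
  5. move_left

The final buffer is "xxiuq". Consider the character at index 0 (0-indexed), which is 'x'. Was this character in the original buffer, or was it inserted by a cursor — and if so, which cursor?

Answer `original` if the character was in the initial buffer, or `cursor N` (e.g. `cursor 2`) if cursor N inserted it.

After op 1 (delete): buffer="iuq" (len 3), cursors c1@0 c2@2, authorship ...
After op 2 (move_left): buffer="iuq" (len 3), cursors c1@0 c2@1, authorship ...
After op 3 (move_left): buffer="iuq" (len 3), cursors c1@0 c2@0, authorship ...
After op 4 (insert('x')): buffer="xxiuq" (len 5), cursors c1@2 c2@2, authorship 12...
After op 5 (move_left): buffer="xxiuq" (len 5), cursors c1@1 c2@1, authorship 12...
Authorship (.=original, N=cursor N): 1 2 . . .
Index 0: author = 1

Answer: cursor 1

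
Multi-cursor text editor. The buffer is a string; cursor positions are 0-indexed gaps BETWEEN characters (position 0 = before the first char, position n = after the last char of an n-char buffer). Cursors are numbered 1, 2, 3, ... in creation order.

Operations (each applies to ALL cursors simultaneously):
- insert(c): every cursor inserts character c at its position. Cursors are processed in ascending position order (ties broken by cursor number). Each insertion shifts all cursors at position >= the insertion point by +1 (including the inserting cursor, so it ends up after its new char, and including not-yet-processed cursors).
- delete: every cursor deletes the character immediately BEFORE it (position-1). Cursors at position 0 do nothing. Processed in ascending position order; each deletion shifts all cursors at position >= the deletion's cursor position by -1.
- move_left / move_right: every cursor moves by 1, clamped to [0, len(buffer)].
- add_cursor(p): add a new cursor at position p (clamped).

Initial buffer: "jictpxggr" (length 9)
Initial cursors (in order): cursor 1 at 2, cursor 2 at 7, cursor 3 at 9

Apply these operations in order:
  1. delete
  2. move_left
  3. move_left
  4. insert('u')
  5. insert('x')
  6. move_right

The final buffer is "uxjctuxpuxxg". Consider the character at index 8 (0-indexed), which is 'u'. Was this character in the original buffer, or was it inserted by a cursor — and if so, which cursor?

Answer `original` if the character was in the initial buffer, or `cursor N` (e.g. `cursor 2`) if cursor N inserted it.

After op 1 (delete): buffer="jctpxg" (len 6), cursors c1@1 c2@5 c3@6, authorship ......
After op 2 (move_left): buffer="jctpxg" (len 6), cursors c1@0 c2@4 c3@5, authorship ......
After op 3 (move_left): buffer="jctpxg" (len 6), cursors c1@0 c2@3 c3@4, authorship ......
After op 4 (insert('u')): buffer="ujctupuxg" (len 9), cursors c1@1 c2@5 c3@7, authorship 1...2.3..
After op 5 (insert('x')): buffer="uxjctuxpuxxg" (len 12), cursors c1@2 c2@7 c3@10, authorship 11...22.33..
After op 6 (move_right): buffer="uxjctuxpuxxg" (len 12), cursors c1@3 c2@8 c3@11, authorship 11...22.33..
Authorship (.=original, N=cursor N): 1 1 . . . 2 2 . 3 3 . .
Index 8: author = 3

Answer: cursor 3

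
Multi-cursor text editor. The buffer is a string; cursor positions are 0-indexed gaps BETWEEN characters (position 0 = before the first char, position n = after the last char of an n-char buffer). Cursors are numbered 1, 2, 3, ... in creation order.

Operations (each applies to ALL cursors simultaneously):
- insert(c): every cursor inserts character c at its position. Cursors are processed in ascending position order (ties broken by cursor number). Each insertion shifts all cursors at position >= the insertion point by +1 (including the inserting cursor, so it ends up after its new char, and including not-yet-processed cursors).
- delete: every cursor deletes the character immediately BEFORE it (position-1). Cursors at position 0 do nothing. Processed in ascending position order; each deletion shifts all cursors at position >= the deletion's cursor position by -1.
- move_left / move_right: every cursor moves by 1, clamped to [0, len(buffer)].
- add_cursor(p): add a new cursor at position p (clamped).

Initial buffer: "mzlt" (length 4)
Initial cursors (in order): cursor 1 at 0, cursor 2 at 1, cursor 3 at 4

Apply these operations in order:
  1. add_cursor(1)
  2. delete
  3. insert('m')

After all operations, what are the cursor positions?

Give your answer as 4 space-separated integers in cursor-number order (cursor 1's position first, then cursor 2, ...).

Answer: 3 3 6 3

Derivation:
After op 1 (add_cursor(1)): buffer="mzlt" (len 4), cursors c1@0 c2@1 c4@1 c3@4, authorship ....
After op 2 (delete): buffer="zl" (len 2), cursors c1@0 c2@0 c4@0 c3@2, authorship ..
After op 3 (insert('m')): buffer="mmmzlm" (len 6), cursors c1@3 c2@3 c4@3 c3@6, authorship 124..3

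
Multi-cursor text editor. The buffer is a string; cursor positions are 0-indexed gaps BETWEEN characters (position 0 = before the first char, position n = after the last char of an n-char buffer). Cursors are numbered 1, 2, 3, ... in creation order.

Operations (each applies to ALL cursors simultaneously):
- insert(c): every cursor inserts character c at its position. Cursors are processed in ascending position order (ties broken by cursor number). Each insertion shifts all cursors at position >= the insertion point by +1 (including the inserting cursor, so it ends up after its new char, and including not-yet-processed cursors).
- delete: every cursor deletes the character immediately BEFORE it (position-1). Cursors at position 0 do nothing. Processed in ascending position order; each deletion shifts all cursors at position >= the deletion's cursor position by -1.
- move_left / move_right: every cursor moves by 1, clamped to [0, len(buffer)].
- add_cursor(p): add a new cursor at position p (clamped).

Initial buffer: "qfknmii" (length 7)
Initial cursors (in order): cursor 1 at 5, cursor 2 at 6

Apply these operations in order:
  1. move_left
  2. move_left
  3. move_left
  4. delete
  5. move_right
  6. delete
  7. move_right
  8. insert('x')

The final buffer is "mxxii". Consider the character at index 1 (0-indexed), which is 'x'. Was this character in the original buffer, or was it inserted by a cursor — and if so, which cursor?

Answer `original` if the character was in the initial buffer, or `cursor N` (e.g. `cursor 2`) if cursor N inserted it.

Answer: cursor 1

Derivation:
After op 1 (move_left): buffer="qfknmii" (len 7), cursors c1@4 c2@5, authorship .......
After op 2 (move_left): buffer="qfknmii" (len 7), cursors c1@3 c2@4, authorship .......
After op 3 (move_left): buffer="qfknmii" (len 7), cursors c1@2 c2@3, authorship .......
After op 4 (delete): buffer="qnmii" (len 5), cursors c1@1 c2@1, authorship .....
After op 5 (move_right): buffer="qnmii" (len 5), cursors c1@2 c2@2, authorship .....
After op 6 (delete): buffer="mii" (len 3), cursors c1@0 c2@0, authorship ...
After op 7 (move_right): buffer="mii" (len 3), cursors c1@1 c2@1, authorship ...
After op 8 (insert('x')): buffer="mxxii" (len 5), cursors c1@3 c2@3, authorship .12..
Authorship (.=original, N=cursor N): . 1 2 . .
Index 1: author = 1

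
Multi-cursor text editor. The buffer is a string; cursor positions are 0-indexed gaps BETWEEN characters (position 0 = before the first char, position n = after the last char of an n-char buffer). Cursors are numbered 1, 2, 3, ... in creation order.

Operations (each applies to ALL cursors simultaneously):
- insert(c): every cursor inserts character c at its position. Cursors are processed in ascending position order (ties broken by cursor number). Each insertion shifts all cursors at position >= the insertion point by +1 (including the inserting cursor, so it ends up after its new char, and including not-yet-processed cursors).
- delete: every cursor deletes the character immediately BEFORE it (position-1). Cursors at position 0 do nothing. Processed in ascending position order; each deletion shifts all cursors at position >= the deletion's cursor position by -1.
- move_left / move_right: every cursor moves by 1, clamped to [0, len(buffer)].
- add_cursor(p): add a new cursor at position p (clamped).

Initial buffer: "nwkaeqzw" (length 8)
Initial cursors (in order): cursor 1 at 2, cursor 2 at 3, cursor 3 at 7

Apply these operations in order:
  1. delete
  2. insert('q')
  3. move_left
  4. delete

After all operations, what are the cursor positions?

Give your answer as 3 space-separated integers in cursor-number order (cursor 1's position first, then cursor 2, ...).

After op 1 (delete): buffer="naeqw" (len 5), cursors c1@1 c2@1 c3@4, authorship .....
After op 2 (insert('q')): buffer="nqqaeqqw" (len 8), cursors c1@3 c2@3 c3@7, authorship .12...3.
After op 3 (move_left): buffer="nqqaeqqw" (len 8), cursors c1@2 c2@2 c3@6, authorship .12...3.
After op 4 (delete): buffer="qaeqw" (len 5), cursors c1@0 c2@0 c3@3, authorship 2..3.

Answer: 0 0 3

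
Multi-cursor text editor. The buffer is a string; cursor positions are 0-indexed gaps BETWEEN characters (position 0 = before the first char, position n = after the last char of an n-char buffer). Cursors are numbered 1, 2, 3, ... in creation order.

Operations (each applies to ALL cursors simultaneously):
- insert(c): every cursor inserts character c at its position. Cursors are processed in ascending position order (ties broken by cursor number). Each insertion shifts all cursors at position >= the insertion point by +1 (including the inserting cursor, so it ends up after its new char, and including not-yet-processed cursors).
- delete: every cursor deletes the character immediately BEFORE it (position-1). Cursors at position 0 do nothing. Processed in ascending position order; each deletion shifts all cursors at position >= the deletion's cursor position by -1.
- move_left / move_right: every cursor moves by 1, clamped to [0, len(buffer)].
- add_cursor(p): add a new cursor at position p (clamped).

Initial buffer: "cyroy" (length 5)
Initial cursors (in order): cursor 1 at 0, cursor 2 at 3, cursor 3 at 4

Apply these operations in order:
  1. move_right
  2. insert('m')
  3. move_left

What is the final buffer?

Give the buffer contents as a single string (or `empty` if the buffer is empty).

After op 1 (move_right): buffer="cyroy" (len 5), cursors c1@1 c2@4 c3@5, authorship .....
After op 2 (insert('m')): buffer="cmyromym" (len 8), cursors c1@2 c2@6 c3@8, authorship .1...2.3
After op 3 (move_left): buffer="cmyromym" (len 8), cursors c1@1 c2@5 c3@7, authorship .1...2.3

Answer: cmyromym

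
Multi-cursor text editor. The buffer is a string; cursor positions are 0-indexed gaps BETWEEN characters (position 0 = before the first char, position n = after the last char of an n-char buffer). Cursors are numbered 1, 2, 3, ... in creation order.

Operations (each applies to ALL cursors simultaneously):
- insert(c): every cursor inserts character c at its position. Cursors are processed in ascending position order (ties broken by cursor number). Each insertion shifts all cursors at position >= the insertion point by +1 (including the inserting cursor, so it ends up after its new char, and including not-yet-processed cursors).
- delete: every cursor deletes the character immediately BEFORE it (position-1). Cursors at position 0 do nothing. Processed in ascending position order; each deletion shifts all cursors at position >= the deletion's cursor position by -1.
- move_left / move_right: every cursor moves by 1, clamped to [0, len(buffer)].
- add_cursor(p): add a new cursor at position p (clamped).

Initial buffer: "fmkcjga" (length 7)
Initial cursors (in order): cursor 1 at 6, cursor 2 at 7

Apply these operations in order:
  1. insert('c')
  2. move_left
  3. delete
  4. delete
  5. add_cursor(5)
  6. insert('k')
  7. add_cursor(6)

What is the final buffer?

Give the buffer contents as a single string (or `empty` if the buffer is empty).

After op 1 (insert('c')): buffer="fmkcjgcac" (len 9), cursors c1@7 c2@9, authorship ......1.2
After op 2 (move_left): buffer="fmkcjgcac" (len 9), cursors c1@6 c2@8, authorship ......1.2
After op 3 (delete): buffer="fmkcjcc" (len 7), cursors c1@5 c2@6, authorship .....12
After op 4 (delete): buffer="fmkcc" (len 5), cursors c1@4 c2@4, authorship ....2
After op 5 (add_cursor(5)): buffer="fmkcc" (len 5), cursors c1@4 c2@4 c3@5, authorship ....2
After op 6 (insert('k')): buffer="fmkckkck" (len 8), cursors c1@6 c2@6 c3@8, authorship ....1223
After op 7 (add_cursor(6)): buffer="fmkckkck" (len 8), cursors c1@6 c2@6 c4@6 c3@8, authorship ....1223

Answer: fmkckkck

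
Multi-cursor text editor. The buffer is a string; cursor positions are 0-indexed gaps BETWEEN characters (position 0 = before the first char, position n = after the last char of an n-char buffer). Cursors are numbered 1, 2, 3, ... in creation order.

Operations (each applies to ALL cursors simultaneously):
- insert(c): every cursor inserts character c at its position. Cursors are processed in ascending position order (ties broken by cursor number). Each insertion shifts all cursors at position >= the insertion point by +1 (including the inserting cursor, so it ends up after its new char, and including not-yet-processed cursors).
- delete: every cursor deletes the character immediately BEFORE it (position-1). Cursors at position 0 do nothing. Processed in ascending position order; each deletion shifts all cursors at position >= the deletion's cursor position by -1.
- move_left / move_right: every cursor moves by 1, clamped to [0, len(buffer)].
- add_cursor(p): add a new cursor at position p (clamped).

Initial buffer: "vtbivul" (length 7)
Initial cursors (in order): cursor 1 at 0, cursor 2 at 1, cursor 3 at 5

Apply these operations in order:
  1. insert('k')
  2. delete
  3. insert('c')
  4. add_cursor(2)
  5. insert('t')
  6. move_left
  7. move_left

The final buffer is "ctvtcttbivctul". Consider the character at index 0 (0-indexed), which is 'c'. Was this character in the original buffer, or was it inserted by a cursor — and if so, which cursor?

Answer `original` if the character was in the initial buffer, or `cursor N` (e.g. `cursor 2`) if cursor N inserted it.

After op 1 (insert('k')): buffer="kvktbivkul" (len 10), cursors c1@1 c2@3 c3@8, authorship 1.2....3..
After op 2 (delete): buffer="vtbivul" (len 7), cursors c1@0 c2@1 c3@5, authorship .......
After op 3 (insert('c')): buffer="cvctbivcul" (len 10), cursors c1@1 c2@3 c3@8, authorship 1.2....3..
After op 4 (add_cursor(2)): buffer="cvctbivcul" (len 10), cursors c1@1 c4@2 c2@3 c3@8, authorship 1.2....3..
After op 5 (insert('t')): buffer="ctvtcttbivctul" (len 14), cursors c1@2 c4@4 c2@6 c3@12, authorship 11.422....33..
After op 6 (move_left): buffer="ctvtcttbivctul" (len 14), cursors c1@1 c4@3 c2@5 c3@11, authorship 11.422....33..
After op 7 (move_left): buffer="ctvtcttbivctul" (len 14), cursors c1@0 c4@2 c2@4 c3@10, authorship 11.422....33..
Authorship (.=original, N=cursor N): 1 1 . 4 2 2 . . . . 3 3 . .
Index 0: author = 1

Answer: cursor 1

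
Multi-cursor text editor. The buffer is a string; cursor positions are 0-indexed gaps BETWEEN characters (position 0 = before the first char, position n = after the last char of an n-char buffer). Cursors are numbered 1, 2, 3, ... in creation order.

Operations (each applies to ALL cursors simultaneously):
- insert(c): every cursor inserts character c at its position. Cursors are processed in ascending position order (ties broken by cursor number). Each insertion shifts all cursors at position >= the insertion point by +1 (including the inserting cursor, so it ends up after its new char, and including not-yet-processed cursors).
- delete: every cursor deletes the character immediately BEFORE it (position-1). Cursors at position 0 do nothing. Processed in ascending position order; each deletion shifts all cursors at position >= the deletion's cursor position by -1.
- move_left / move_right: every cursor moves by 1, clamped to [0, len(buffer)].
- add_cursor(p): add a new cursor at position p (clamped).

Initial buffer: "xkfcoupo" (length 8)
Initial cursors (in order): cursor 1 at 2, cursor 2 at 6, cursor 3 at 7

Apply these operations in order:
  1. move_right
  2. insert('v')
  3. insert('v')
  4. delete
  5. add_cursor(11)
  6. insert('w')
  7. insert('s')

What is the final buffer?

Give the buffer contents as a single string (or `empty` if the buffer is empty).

Answer: xkfvwscoupvwsovwwss

Derivation:
After op 1 (move_right): buffer="xkfcoupo" (len 8), cursors c1@3 c2@7 c3@8, authorship ........
After op 2 (insert('v')): buffer="xkfvcoupvov" (len 11), cursors c1@4 c2@9 c3@11, authorship ...1....2.3
After op 3 (insert('v')): buffer="xkfvvcoupvvovv" (len 14), cursors c1@5 c2@11 c3@14, authorship ...11....22.33
After op 4 (delete): buffer="xkfvcoupvov" (len 11), cursors c1@4 c2@9 c3@11, authorship ...1....2.3
After op 5 (add_cursor(11)): buffer="xkfvcoupvov" (len 11), cursors c1@4 c2@9 c3@11 c4@11, authorship ...1....2.3
After op 6 (insert('w')): buffer="xkfvwcoupvwovww" (len 15), cursors c1@5 c2@11 c3@15 c4@15, authorship ...11....22.334
After op 7 (insert('s')): buffer="xkfvwscoupvwsovwwss" (len 19), cursors c1@6 c2@13 c3@19 c4@19, authorship ...111....222.33434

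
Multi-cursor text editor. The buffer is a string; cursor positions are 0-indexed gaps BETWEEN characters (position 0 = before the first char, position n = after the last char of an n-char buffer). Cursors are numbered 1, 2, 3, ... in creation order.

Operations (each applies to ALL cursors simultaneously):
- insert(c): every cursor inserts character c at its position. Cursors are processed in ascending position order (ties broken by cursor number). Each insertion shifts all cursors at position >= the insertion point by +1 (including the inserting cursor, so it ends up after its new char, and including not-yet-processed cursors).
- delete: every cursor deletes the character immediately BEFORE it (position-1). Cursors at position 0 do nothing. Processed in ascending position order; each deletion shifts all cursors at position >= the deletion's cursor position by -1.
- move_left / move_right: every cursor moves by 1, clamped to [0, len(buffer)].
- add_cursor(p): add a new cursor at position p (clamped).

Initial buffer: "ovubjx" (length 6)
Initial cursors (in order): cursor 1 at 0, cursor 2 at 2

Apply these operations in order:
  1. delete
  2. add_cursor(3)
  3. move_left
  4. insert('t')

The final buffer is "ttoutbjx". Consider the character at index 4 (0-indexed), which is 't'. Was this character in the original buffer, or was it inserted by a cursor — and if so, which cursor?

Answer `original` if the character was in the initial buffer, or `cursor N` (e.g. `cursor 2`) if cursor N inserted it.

Answer: cursor 3

Derivation:
After op 1 (delete): buffer="oubjx" (len 5), cursors c1@0 c2@1, authorship .....
After op 2 (add_cursor(3)): buffer="oubjx" (len 5), cursors c1@0 c2@1 c3@3, authorship .....
After op 3 (move_left): buffer="oubjx" (len 5), cursors c1@0 c2@0 c3@2, authorship .....
After op 4 (insert('t')): buffer="ttoutbjx" (len 8), cursors c1@2 c2@2 c3@5, authorship 12..3...
Authorship (.=original, N=cursor N): 1 2 . . 3 . . .
Index 4: author = 3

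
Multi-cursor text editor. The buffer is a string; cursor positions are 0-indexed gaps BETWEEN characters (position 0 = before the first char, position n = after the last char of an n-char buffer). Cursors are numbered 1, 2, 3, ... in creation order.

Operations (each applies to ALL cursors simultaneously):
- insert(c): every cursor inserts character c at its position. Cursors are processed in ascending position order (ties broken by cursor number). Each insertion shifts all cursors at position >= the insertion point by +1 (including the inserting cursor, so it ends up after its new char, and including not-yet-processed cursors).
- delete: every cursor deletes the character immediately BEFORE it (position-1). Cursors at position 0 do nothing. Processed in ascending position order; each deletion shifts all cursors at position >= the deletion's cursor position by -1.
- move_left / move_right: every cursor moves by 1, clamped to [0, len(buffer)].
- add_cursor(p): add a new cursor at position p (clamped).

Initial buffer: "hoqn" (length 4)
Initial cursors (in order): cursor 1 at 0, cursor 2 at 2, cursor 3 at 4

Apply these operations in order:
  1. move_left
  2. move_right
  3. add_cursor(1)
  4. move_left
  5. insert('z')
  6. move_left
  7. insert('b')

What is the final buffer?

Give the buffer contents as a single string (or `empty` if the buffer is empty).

Answer: zbbzhbzoqbzn

Derivation:
After op 1 (move_left): buffer="hoqn" (len 4), cursors c1@0 c2@1 c3@3, authorship ....
After op 2 (move_right): buffer="hoqn" (len 4), cursors c1@1 c2@2 c3@4, authorship ....
After op 3 (add_cursor(1)): buffer="hoqn" (len 4), cursors c1@1 c4@1 c2@2 c3@4, authorship ....
After op 4 (move_left): buffer="hoqn" (len 4), cursors c1@0 c4@0 c2@1 c3@3, authorship ....
After op 5 (insert('z')): buffer="zzhzoqzn" (len 8), cursors c1@2 c4@2 c2@4 c3@7, authorship 14.2..3.
After op 6 (move_left): buffer="zzhzoqzn" (len 8), cursors c1@1 c4@1 c2@3 c3@6, authorship 14.2..3.
After op 7 (insert('b')): buffer="zbbzhbzoqbzn" (len 12), cursors c1@3 c4@3 c2@6 c3@10, authorship 1144.22..33.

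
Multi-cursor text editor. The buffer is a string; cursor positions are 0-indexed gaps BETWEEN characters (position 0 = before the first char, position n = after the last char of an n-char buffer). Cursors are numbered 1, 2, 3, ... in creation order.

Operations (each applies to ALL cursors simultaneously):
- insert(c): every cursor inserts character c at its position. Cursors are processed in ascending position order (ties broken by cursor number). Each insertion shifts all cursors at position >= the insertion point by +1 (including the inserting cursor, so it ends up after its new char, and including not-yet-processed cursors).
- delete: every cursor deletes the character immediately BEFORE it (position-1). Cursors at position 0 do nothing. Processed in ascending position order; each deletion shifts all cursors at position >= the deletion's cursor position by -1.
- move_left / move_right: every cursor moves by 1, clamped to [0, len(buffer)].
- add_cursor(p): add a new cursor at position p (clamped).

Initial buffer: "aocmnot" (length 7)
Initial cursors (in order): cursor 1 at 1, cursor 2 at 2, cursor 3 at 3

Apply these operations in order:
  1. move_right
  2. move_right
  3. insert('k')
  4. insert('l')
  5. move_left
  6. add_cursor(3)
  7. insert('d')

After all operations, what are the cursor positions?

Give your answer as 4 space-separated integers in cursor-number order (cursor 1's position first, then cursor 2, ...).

Answer: 6 10 14 4

Derivation:
After op 1 (move_right): buffer="aocmnot" (len 7), cursors c1@2 c2@3 c3@4, authorship .......
After op 2 (move_right): buffer="aocmnot" (len 7), cursors c1@3 c2@4 c3@5, authorship .......
After op 3 (insert('k')): buffer="aockmknkot" (len 10), cursors c1@4 c2@6 c3@8, authorship ...1.2.3..
After op 4 (insert('l')): buffer="aocklmklnklot" (len 13), cursors c1@5 c2@8 c3@11, authorship ...11.22.33..
After op 5 (move_left): buffer="aocklmklnklot" (len 13), cursors c1@4 c2@7 c3@10, authorship ...11.22.33..
After op 6 (add_cursor(3)): buffer="aocklmklnklot" (len 13), cursors c4@3 c1@4 c2@7 c3@10, authorship ...11.22.33..
After op 7 (insert('d')): buffer="aocdkdlmkdlnkdlot" (len 17), cursors c4@4 c1@6 c2@10 c3@14, authorship ...4111.222.333..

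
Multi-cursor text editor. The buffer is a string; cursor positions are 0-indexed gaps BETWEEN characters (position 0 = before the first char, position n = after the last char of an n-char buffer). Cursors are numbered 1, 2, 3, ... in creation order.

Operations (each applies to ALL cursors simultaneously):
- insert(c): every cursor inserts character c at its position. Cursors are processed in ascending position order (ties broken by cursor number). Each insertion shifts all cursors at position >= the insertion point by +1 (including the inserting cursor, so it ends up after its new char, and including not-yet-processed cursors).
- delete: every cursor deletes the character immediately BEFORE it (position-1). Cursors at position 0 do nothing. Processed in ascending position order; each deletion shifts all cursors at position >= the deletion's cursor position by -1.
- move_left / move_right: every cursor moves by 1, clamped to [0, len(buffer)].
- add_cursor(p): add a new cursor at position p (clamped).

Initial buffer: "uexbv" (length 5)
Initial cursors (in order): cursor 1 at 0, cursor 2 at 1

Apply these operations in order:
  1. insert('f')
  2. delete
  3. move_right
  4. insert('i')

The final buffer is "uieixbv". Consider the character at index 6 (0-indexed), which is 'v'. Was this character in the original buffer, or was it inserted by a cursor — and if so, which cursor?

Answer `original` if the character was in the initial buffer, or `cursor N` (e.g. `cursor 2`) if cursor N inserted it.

After op 1 (insert('f')): buffer="fufexbv" (len 7), cursors c1@1 c2@3, authorship 1.2....
After op 2 (delete): buffer="uexbv" (len 5), cursors c1@0 c2@1, authorship .....
After op 3 (move_right): buffer="uexbv" (len 5), cursors c1@1 c2@2, authorship .....
After op 4 (insert('i')): buffer="uieixbv" (len 7), cursors c1@2 c2@4, authorship .1.2...
Authorship (.=original, N=cursor N): . 1 . 2 . . .
Index 6: author = original

Answer: original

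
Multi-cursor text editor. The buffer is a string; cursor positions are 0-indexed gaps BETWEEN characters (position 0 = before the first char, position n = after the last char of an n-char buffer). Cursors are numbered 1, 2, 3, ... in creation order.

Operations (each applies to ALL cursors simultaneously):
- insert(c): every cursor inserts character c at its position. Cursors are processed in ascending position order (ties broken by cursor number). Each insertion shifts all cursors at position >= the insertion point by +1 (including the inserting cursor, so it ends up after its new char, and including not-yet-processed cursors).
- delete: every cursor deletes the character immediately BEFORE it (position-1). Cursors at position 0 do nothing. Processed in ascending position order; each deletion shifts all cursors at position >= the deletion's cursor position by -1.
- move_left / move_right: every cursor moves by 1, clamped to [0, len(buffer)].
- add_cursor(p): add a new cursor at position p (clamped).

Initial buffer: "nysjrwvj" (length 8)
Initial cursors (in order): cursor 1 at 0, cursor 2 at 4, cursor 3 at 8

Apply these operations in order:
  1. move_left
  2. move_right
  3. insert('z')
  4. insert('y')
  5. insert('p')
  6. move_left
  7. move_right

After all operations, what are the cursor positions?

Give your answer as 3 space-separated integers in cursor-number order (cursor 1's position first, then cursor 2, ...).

Answer: 4 10 17

Derivation:
After op 1 (move_left): buffer="nysjrwvj" (len 8), cursors c1@0 c2@3 c3@7, authorship ........
After op 2 (move_right): buffer="nysjrwvj" (len 8), cursors c1@1 c2@4 c3@8, authorship ........
After op 3 (insert('z')): buffer="nzysjzrwvjz" (len 11), cursors c1@2 c2@6 c3@11, authorship .1...2....3
After op 4 (insert('y')): buffer="nzyysjzyrwvjzy" (len 14), cursors c1@3 c2@8 c3@14, authorship .11...22....33
After op 5 (insert('p')): buffer="nzypysjzyprwvjzyp" (len 17), cursors c1@4 c2@10 c3@17, authorship .111...222....333
After op 6 (move_left): buffer="nzypysjzyprwvjzyp" (len 17), cursors c1@3 c2@9 c3@16, authorship .111...222....333
After op 7 (move_right): buffer="nzypysjzyprwvjzyp" (len 17), cursors c1@4 c2@10 c3@17, authorship .111...222....333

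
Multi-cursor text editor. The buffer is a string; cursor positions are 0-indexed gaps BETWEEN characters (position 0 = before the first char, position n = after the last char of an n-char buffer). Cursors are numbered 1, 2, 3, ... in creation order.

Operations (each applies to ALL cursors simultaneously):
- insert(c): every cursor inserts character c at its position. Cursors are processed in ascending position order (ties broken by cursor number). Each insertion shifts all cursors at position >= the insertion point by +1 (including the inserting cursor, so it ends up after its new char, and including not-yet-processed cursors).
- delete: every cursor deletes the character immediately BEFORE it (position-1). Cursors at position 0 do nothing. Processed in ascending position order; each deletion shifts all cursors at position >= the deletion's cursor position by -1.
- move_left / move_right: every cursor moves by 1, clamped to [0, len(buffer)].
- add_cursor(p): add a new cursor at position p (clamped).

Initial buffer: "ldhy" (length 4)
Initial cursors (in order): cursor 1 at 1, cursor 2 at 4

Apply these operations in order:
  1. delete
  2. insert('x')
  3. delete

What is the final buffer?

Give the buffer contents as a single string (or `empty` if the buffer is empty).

After op 1 (delete): buffer="dh" (len 2), cursors c1@0 c2@2, authorship ..
After op 2 (insert('x')): buffer="xdhx" (len 4), cursors c1@1 c2@4, authorship 1..2
After op 3 (delete): buffer="dh" (len 2), cursors c1@0 c2@2, authorship ..

Answer: dh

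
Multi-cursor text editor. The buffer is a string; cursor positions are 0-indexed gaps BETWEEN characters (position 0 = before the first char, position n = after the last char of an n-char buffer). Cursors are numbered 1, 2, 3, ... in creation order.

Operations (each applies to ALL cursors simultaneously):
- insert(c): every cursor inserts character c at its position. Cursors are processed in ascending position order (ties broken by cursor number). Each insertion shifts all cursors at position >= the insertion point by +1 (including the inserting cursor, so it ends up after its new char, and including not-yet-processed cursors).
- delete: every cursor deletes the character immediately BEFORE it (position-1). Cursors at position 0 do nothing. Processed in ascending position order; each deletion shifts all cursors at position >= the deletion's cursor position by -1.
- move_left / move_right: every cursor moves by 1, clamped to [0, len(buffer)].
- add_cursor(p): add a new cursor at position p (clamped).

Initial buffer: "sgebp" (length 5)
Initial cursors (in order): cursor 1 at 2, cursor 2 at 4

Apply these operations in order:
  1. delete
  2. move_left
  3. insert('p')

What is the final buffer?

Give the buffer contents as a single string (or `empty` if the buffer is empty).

Answer: pspep

Derivation:
After op 1 (delete): buffer="sep" (len 3), cursors c1@1 c2@2, authorship ...
After op 2 (move_left): buffer="sep" (len 3), cursors c1@0 c2@1, authorship ...
After op 3 (insert('p')): buffer="pspep" (len 5), cursors c1@1 c2@3, authorship 1.2..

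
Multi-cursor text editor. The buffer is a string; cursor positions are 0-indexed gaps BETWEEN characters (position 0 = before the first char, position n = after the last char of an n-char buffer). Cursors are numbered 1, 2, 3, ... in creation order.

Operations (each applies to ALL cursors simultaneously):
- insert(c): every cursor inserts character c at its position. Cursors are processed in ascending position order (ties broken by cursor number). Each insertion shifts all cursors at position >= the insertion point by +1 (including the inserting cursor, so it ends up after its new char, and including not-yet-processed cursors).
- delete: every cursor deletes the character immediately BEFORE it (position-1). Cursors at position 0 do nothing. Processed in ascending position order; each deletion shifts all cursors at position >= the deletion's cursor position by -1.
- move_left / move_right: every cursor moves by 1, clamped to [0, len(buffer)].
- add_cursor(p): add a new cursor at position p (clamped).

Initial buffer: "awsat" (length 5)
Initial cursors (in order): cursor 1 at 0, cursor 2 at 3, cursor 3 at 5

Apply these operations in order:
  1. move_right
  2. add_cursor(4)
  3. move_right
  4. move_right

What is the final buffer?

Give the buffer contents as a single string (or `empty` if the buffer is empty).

After op 1 (move_right): buffer="awsat" (len 5), cursors c1@1 c2@4 c3@5, authorship .....
After op 2 (add_cursor(4)): buffer="awsat" (len 5), cursors c1@1 c2@4 c4@4 c3@5, authorship .....
After op 3 (move_right): buffer="awsat" (len 5), cursors c1@2 c2@5 c3@5 c4@5, authorship .....
After op 4 (move_right): buffer="awsat" (len 5), cursors c1@3 c2@5 c3@5 c4@5, authorship .....

Answer: awsat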